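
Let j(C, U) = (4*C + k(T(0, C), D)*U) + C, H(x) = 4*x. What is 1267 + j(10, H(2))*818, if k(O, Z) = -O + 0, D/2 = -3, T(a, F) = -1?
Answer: 48711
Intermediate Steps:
D = -6 (D = 2*(-3) = -6)
k(O, Z) = -O
j(C, U) = U + 5*C (j(C, U) = (4*C + (-1*(-1))*U) + C = (4*C + 1*U) + C = (4*C + U) + C = (U + 4*C) + C = U + 5*C)
1267 + j(10, H(2))*818 = 1267 + (4*2 + 5*10)*818 = 1267 + (8 + 50)*818 = 1267 + 58*818 = 1267 + 47444 = 48711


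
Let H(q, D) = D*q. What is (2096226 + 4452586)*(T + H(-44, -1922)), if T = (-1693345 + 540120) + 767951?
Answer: -1969267061272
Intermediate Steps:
T = -385274 (T = -1153225 + 767951 = -385274)
(2096226 + 4452586)*(T + H(-44, -1922)) = (2096226 + 4452586)*(-385274 - 1922*(-44)) = 6548812*(-385274 + 84568) = 6548812*(-300706) = -1969267061272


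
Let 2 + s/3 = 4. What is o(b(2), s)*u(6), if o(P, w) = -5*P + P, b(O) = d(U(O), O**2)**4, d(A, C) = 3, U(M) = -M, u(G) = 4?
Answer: -1296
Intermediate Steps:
b(O) = 81 (b(O) = 3**4 = 81)
s = 6 (s = -6 + 3*4 = -6 + 12 = 6)
o(P, w) = -4*P
o(b(2), s)*u(6) = -4*81*4 = -324*4 = -1296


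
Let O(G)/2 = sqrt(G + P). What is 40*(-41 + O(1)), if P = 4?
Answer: -1640 + 80*sqrt(5) ≈ -1461.1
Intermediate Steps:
O(G) = 2*sqrt(4 + G) (O(G) = 2*sqrt(G + 4) = 2*sqrt(4 + G))
40*(-41 + O(1)) = 40*(-41 + 2*sqrt(4 + 1)) = 40*(-41 + 2*sqrt(5)) = -1640 + 80*sqrt(5)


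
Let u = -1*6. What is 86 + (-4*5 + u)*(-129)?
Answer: 3440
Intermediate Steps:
u = -6
86 + (-4*5 + u)*(-129) = 86 + (-4*5 - 6)*(-129) = 86 + (-20 - 6)*(-129) = 86 - 26*(-129) = 86 + 3354 = 3440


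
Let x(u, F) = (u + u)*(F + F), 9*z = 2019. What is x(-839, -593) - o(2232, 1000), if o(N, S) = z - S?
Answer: 5972651/3 ≈ 1.9909e+6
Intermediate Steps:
z = 673/3 (z = (⅑)*2019 = 673/3 ≈ 224.33)
x(u, F) = 4*F*u (x(u, F) = (2*u)*(2*F) = 4*F*u)
o(N, S) = 673/3 - S
x(-839, -593) - o(2232, 1000) = 4*(-593)*(-839) - (673/3 - 1*1000) = 1990108 - (673/3 - 1000) = 1990108 - 1*(-2327/3) = 1990108 + 2327/3 = 5972651/3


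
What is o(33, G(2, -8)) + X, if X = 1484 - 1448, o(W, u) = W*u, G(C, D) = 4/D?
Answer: 39/2 ≈ 19.500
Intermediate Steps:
X = 36
o(33, G(2, -8)) + X = 33*(4/(-8)) + 36 = 33*(4*(-⅛)) + 36 = 33*(-½) + 36 = -33/2 + 36 = 39/2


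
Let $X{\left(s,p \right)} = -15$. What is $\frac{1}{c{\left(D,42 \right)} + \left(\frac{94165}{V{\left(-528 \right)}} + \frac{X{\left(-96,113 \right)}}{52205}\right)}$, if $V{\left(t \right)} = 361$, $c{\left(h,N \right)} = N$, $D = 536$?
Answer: $\frac{3769201}{1141482124} \approx 0.003302$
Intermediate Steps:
$\frac{1}{c{\left(D,42 \right)} + \left(\frac{94165}{V{\left(-528 \right)}} + \frac{X{\left(-96,113 \right)}}{52205}\right)} = \frac{1}{42 + \left(\frac{94165}{361} - \frac{15}{52205}\right)} = \frac{1}{42 + \left(94165 \cdot \frac{1}{361} - \frac{3}{10441}\right)} = \frac{1}{42 + \left(\frac{94165}{361} - \frac{3}{10441}\right)} = \frac{1}{42 + \frac{983175682}{3769201}} = \frac{1}{\frac{1141482124}{3769201}} = \frac{3769201}{1141482124}$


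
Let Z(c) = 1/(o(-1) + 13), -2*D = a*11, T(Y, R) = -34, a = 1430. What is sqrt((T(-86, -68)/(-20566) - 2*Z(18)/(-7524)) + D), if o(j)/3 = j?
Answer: I*sqrt(32694401187404551595)/64474410 ≈ 88.685*I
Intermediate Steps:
o(j) = 3*j
D = -7865 (D = -715*11 = -1/2*15730 = -7865)
Z(c) = 1/10 (Z(c) = 1/(3*(-1) + 13) = 1/(-3 + 13) = 1/10)
sqrt((T(-86, -68)/(-20566) - 2*Z(18)/(-7524)) + D) = sqrt((-34/(-20566) - 2*1/10/(-7524)) - 7865) = sqrt((-34*(-1/20566) - 1/5*(-1/7524)) - 7865) = sqrt((17/10283 + 1/37620) - 7865) = sqrt(649823/386846460 - 7865) = sqrt(-3042546758077/386846460) = I*sqrt(32694401187404551595)/64474410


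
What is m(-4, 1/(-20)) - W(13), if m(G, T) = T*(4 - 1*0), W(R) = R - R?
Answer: -1/5 ≈ -0.20000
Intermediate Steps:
W(R) = 0
m(G, T) = 4*T (m(G, T) = T*(4 + 0) = T*4 = 4*T)
m(-4, 1/(-20)) - W(13) = 4/(-20) - 1*0 = 4*(-1/20) + 0 = -1/5 + 0 = -1/5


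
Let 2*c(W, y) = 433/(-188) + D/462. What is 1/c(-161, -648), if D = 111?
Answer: -28952/29863 ≈ -0.96949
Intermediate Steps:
c(W, y) = -29863/28952 (c(W, y) = (433/(-188) + 111/462)/2 = (433*(-1/188) + 111*(1/462))/2 = (-433/188 + 37/154)/2 = (½)*(-29863/14476) = -29863/28952)
1/c(-161, -648) = 1/(-29863/28952) = -28952/29863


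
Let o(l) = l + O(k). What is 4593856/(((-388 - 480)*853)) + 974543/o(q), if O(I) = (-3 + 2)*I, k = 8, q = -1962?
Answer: -182651357923/364648970 ≈ -500.90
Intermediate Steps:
O(I) = -I
o(l) = -8 + l (o(l) = l - 1*8 = l - 8 = -8 + l)
4593856/(((-388 - 480)*853)) + 974543/o(q) = 4593856/(((-388 - 480)*853)) + 974543/(-8 - 1962) = 4593856/((-868*853)) + 974543/(-1970) = 4593856/(-740404) + 974543*(-1/1970) = 4593856*(-1/740404) - 974543/1970 = -1148464/185101 - 974543/1970 = -182651357923/364648970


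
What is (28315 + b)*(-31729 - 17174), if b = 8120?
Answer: -1781780805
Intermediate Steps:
(28315 + b)*(-31729 - 17174) = (28315 + 8120)*(-31729 - 17174) = 36435*(-48903) = -1781780805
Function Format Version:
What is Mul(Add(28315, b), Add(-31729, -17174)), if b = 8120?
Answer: -1781780805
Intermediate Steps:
Mul(Add(28315, b), Add(-31729, -17174)) = Mul(Add(28315, 8120), Add(-31729, -17174)) = Mul(36435, -48903) = -1781780805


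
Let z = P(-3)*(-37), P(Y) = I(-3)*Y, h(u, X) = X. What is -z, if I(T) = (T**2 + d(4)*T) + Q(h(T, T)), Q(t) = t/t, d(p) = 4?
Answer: 222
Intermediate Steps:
Q(t) = 1
I(T) = 1 + T**2 + 4*T (I(T) = (T**2 + 4*T) + 1 = 1 + T**2 + 4*T)
P(Y) = -2*Y (P(Y) = (1 + (-3)**2 + 4*(-3))*Y = (1 + 9 - 12)*Y = -2*Y)
z = -222 (z = -2*(-3)*(-37) = 6*(-37) = -222)
-z = -1*(-222) = 222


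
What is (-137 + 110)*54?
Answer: -1458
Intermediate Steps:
(-137 + 110)*54 = -27*54 = -1458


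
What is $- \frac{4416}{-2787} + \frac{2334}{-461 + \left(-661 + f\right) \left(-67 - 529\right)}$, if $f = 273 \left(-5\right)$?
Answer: $\frac{592974602}{373778505} \approx 1.5864$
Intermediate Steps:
$f = -1365$
$- \frac{4416}{-2787} + \frac{2334}{-461 + \left(-661 + f\right) \left(-67 - 529\right)} = - \frac{4416}{-2787} + \frac{2334}{-461 + \left(-661 - 1365\right) \left(-67 - 529\right)} = \left(-4416\right) \left(- \frac{1}{2787}\right) + \frac{2334}{-461 - -1207496} = \frac{1472}{929} + \frac{2334}{-461 + 1207496} = \frac{1472}{929} + \frac{2334}{1207035} = \frac{1472}{929} + 2334 \cdot \frac{1}{1207035} = \frac{1472}{929} + \frac{778}{402345} = \frac{592974602}{373778505}$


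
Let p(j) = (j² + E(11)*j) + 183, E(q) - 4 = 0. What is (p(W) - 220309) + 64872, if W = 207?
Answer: -111577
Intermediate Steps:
E(q) = 4 (E(q) = 4 + 0 = 4)
p(j) = 183 + j² + 4*j (p(j) = (j² + 4*j) + 183 = 183 + j² + 4*j)
(p(W) - 220309) + 64872 = ((183 + 207² + 4*207) - 220309) + 64872 = ((183 + 42849 + 828) - 220309) + 64872 = (43860 - 220309) + 64872 = -176449 + 64872 = -111577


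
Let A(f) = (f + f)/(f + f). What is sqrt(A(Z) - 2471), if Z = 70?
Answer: I*sqrt(2470) ≈ 49.699*I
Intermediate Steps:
A(f) = 1 (A(f) = (2*f)/((2*f)) = (2*f)*(1/(2*f)) = 1)
sqrt(A(Z) - 2471) = sqrt(1 - 2471) = sqrt(-2470) = I*sqrt(2470)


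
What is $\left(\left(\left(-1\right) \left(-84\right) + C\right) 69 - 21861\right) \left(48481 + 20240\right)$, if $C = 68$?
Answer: $-781563933$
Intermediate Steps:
$\left(\left(\left(-1\right) \left(-84\right) + C\right) 69 - 21861\right) \left(48481 + 20240\right) = \left(\left(\left(-1\right) \left(-84\right) + 68\right) 69 - 21861\right) \left(48481 + 20240\right) = \left(\left(84 + 68\right) 69 - 21861\right) 68721 = \left(152 \cdot 69 - 21861\right) 68721 = \left(10488 - 21861\right) 68721 = \left(-11373\right) 68721 = -781563933$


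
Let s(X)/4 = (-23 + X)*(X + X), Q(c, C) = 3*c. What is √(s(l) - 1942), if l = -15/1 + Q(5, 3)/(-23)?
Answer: √1533002/23 ≈ 53.832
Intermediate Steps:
l = -360/23 (l = -15/1 + (3*5)/(-23) = -15*1 + 15*(-1/23) = -15 - 15/23 = -360/23 ≈ -15.652)
s(X) = 8*X*(-23 + X) (s(X) = 4*((-23 + X)*(X + X)) = 4*((-23 + X)*(2*X)) = 4*(2*X*(-23 + X)) = 8*X*(-23 + X))
√(s(l) - 1942) = √(8*(-360/23)*(-23 - 360/23) - 1942) = √(8*(-360/23)*(-889/23) - 1942) = √(2560320/529 - 1942) = √(1533002/529) = √1533002/23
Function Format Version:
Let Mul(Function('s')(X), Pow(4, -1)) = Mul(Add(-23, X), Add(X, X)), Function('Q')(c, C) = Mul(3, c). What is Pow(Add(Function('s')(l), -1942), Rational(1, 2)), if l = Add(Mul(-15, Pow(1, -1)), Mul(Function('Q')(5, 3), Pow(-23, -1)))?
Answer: Mul(Rational(1, 23), Pow(1533002, Rational(1, 2))) ≈ 53.832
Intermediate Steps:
l = Rational(-360, 23) (l = Add(Mul(-15, Pow(1, -1)), Mul(Mul(3, 5), Pow(-23, -1))) = Add(Mul(-15, 1), Mul(15, Rational(-1, 23))) = Add(-15, Rational(-15, 23)) = Rational(-360, 23) ≈ -15.652)
Function('s')(X) = Mul(8, X, Add(-23, X)) (Function('s')(X) = Mul(4, Mul(Add(-23, X), Add(X, X))) = Mul(4, Mul(Add(-23, X), Mul(2, X))) = Mul(4, Mul(2, X, Add(-23, X))) = Mul(8, X, Add(-23, X)))
Pow(Add(Function('s')(l), -1942), Rational(1, 2)) = Pow(Add(Mul(8, Rational(-360, 23), Add(-23, Rational(-360, 23))), -1942), Rational(1, 2)) = Pow(Add(Mul(8, Rational(-360, 23), Rational(-889, 23)), -1942), Rational(1, 2)) = Pow(Add(Rational(2560320, 529), -1942), Rational(1, 2)) = Pow(Rational(1533002, 529), Rational(1, 2)) = Mul(Rational(1, 23), Pow(1533002, Rational(1, 2)))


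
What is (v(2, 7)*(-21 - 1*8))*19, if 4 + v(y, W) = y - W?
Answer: 4959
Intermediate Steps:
v(y, W) = -4 + y - W (v(y, W) = -4 + (y - W) = -4 + y - W)
(v(2, 7)*(-21 - 1*8))*19 = ((-4 + 2 - 1*7)*(-21 - 1*8))*19 = ((-4 + 2 - 7)*(-21 - 8))*19 = -9*(-29)*19 = 261*19 = 4959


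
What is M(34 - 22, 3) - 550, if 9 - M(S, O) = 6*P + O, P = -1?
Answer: -538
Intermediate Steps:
M(S, O) = 15 - O (M(S, O) = 9 - (6*(-1) + O) = 9 - (-6 + O) = 9 + (6 - O) = 15 - O)
M(34 - 22, 3) - 550 = (15 - 1*3) - 550 = (15 - 3) - 550 = 12 - 550 = -538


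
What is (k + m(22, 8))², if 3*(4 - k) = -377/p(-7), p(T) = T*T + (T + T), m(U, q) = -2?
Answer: 344569/11025 ≈ 31.253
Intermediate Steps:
p(T) = T² + 2*T
k = 797/105 (k = 4 - (-377)/(3*((-7*(2 - 7)))) = 4 - (-377)/(3*((-7*(-5)))) = 4 - (-377)/(3*35) = 4 - ⅓*(-377/35) = 4 + 377/105 = 797/105 ≈ 7.5905)
(k + m(22, 8))² = (797/105 - 2)² = (587/105)² = 344569/11025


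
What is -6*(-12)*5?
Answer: 360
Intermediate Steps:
-6*(-12)*5 = 72*5 = 360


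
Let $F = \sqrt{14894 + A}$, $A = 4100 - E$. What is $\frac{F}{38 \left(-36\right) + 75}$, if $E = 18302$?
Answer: $- \frac{2 \sqrt{173}}{1293} \approx -0.020345$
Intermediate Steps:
$A = -14202$ ($A = 4100 - 18302 = -14202$)
$F = 2 \sqrt{173}$ ($F = \sqrt{14894 - 14202} = \sqrt{692} = 2 \sqrt{173} \approx 26.306$)
$\frac{F}{38 \left(-36\right) + 75} = \frac{2 \sqrt{173}}{38 \left(-36\right) + 75} = \frac{2 \sqrt{173}}{-1368 + 75} = \frac{2 \sqrt{173}}{-1293} = 2 \sqrt{173} \left(- \frac{1}{1293}\right) = - \frac{2 \sqrt{173}}{1293}$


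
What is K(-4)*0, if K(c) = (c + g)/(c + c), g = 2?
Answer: 0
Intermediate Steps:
K(c) = (2 + c)/(2*c) (K(c) = (c + 2)/(c + c) = (2 + c)/((2*c)) = (2 + c)*(1/(2*c)) = (2 + c)/(2*c))
K(-4)*0 = ((1/2)*(2 - 4)/(-4))*0 = ((1/2)*(-1/4)*(-2))*0 = (1/4)*0 = 0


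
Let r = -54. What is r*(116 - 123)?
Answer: 378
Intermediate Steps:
r*(116 - 123) = -54*(116 - 123) = -54*(-7) = 378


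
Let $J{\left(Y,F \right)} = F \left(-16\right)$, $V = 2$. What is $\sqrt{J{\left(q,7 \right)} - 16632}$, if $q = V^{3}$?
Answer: $2 i \sqrt{4186} \approx 129.4 i$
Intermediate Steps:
$q = 8$ ($q = 2^{3} = 8$)
$J{\left(Y,F \right)} = - 16 F$
$\sqrt{J{\left(q,7 \right)} - 16632} = \sqrt{\left(-16\right) 7 - 16632} = \sqrt{-112 - 16632} = \sqrt{-16744} = 2 i \sqrt{4186}$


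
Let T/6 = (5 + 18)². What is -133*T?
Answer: -422142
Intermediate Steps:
T = 3174 (T = 6*(5 + 18)² = 6*23² = 6*529 = 3174)
-133*T = -133*3174 = -422142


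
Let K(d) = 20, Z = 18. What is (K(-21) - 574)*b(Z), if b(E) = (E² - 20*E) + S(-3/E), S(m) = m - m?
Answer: 19944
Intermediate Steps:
S(m) = 0
b(E) = E² - 20*E (b(E) = (E² - 20*E) + 0 = E² - 20*E)
(K(-21) - 574)*b(Z) = (20 - 574)*(18*(-20 + 18)) = -9972*(-2) = -554*(-36) = 19944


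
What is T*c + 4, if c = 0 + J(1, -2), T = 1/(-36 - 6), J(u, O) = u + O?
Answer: 169/42 ≈ 4.0238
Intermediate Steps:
J(u, O) = O + u
T = -1/42 (T = 1/(-42) = -1/42 ≈ -0.023810)
c = -1 (c = 0 + (-2 + 1) = 0 - 1 = -1)
T*c + 4 = -1/42*(-1) + 4 = 1/42 + 4 = 169/42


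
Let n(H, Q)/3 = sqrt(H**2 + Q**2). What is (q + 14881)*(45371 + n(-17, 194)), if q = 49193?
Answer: 2907101454 + 961110*sqrt(1517) ≈ 2.9445e+9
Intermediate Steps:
n(H, Q) = 3*sqrt(H**2 + Q**2)
(q + 14881)*(45371 + n(-17, 194)) = (49193 + 14881)*(45371 + 3*sqrt((-17)**2 + 194**2)) = 64074*(45371 + 3*sqrt(289 + 37636)) = 64074*(45371 + 3*sqrt(37925)) = 64074*(45371 + 3*(5*sqrt(1517))) = 64074*(45371 + 15*sqrt(1517)) = 2907101454 + 961110*sqrt(1517)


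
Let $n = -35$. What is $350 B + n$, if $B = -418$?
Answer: $-146335$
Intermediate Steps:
$350 B + n = 350 \left(-418\right) - 35 = -146300 - 35 = -146335$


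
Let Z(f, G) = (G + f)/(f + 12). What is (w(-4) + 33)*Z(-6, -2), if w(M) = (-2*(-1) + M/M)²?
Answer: -56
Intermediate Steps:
Z(f, G) = (G + f)/(12 + f)
w(M) = 9 (w(M) = (2 + 1)² = 3² = 9)
(w(-4) + 33)*Z(-6, -2) = (9 + 33)*((-2 - 6)/(12 - 6)) = 42*(-8/6) = 42*((⅙)*(-8)) = 42*(-4/3) = -56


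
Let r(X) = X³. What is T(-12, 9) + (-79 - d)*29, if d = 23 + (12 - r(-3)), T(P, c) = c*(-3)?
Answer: -4116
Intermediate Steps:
T(P, c) = -3*c
d = 62 (d = 23 + (12 - 1*(-3)³) = 23 + (12 - 1*(-27)) = 23 + (12 + 27) = 23 + 39 = 62)
T(-12, 9) + (-79 - d)*29 = -3*9 + (-79 - 1*62)*29 = -27 + (-79 - 62)*29 = -27 - 141*29 = -27 - 4089 = -4116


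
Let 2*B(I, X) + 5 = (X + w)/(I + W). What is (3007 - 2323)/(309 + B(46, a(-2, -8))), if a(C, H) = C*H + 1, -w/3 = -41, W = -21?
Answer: 2280/1031 ≈ 2.2114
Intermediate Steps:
w = 123 (w = -3*(-41) = 123)
a(C, H) = 1 + C*H
B(I, X) = -5/2 + (123 + X)/(2*(-21 + I)) (B(I, X) = -5/2 + ((X + 123)/(I - 21))/2 = -5/2 + ((123 + X)/(-21 + I))/2 = -5/2 + (123 + X)/(2*(-21 + I)))
(3007 - 2323)/(309 + B(46, a(-2, -8))) = (3007 - 2323)/(309 + (228 + (1 - 2*(-8)) - 5*46)/(2*(-21 + 46))) = 684/(309 + (½)*(228 + (1 + 16) - 230)/25) = 684/(309 + (½)*(1/25)*(228 + 17 - 230)) = 684/(309 + (½)*(1/25)*15) = 684/(309 + 3/10) = 684/(3093/10) = 684*(10/3093) = 2280/1031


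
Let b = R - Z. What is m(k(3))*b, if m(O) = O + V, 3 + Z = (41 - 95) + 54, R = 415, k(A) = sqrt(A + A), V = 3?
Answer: 1254 + 418*sqrt(6) ≈ 2277.9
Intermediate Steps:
k(A) = sqrt(2)*sqrt(A) (k(A) = sqrt(2*A) = sqrt(2)*sqrt(A))
Z = -3 (Z = -3 + ((41 - 95) + 54) = -3 + (-54 + 54) = -3 + 0 = -3)
m(O) = 3 + O (m(O) = O + 3 = 3 + O)
b = 418 (b = 415 - 1*(-3) = 415 + 3 = 418)
m(k(3))*b = (3 + sqrt(2)*sqrt(3))*418 = (3 + sqrt(6))*418 = 1254 + 418*sqrt(6)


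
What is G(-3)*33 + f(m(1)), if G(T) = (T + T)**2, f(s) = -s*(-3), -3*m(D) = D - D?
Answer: 1188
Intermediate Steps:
m(D) = 0 (m(D) = -(D - D)/3 = -1/3*0 = 0)
f(s) = 3*s
G(T) = 4*T**2 (G(T) = (2*T)**2 = 4*T**2)
G(-3)*33 + f(m(1)) = (4*(-3)**2)*33 + 3*0 = (4*9)*33 + 0 = 36*33 + 0 = 1188 + 0 = 1188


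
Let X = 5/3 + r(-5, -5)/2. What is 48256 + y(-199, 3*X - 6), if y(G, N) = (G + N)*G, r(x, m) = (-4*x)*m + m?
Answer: 238797/2 ≈ 1.1940e+5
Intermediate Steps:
r(x, m) = m - 4*m*x (r(x, m) = -4*m*x + m = m - 4*m*x)
X = -305/6 (X = 5/3 - 5*(1 - 4*(-5))/2 = 5*(1/3) - 5*(1 + 20)*(1/2) = 5/3 - 5*21*(1/2) = 5/3 - 105*1/2 = 5/3 - 105/2 = -305/6 ≈ -50.833)
y(G, N) = G*(G + N)
48256 + y(-199, 3*X - 6) = 48256 - 199*(-199 + (3*(-305/6) - 6)) = 48256 - 199*(-199 + (-305/2 - 6)) = 48256 - 199*(-199 - 317/2) = 48256 - 199*(-715/2) = 48256 + 142285/2 = 238797/2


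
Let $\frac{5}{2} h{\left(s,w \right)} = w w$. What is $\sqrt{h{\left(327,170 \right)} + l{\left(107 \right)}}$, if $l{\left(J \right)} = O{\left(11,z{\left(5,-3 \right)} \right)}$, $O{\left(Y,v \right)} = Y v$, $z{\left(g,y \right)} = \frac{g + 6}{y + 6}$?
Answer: $\frac{\sqrt{104403}}{3} \approx 107.7$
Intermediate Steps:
$h{\left(s,w \right)} = \frac{2 w^{2}}{5}$ ($h{\left(s,w \right)} = \frac{2 w w}{5} = \frac{2 w^{2}}{5}$)
$z{\left(g,y \right)} = \frac{6 + g}{6 + y}$
$l{\left(J \right)} = \frac{121}{3}$ ($l{\left(J \right)} = 11 \frac{6 + 5}{6 - 3} = 11 \cdot \frac{1}{3} \cdot 11 = 11 \cdot \frac{11}{3} = \frac{121}{3}$)
$\sqrt{h{\left(327,170 \right)} + l{\left(107 \right)}} = \sqrt{\frac{2 \cdot 170^{2}}{5} + \frac{121}{3}} = \sqrt{\frac{2}{5} \cdot 28900 + \frac{121}{3}} = \sqrt{11560 + \frac{121}{3}} = \sqrt{\frac{34801}{3}} = \frac{\sqrt{104403}}{3}$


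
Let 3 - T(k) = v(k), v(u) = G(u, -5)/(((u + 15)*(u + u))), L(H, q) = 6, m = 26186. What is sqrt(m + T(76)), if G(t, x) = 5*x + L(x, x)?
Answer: sqrt(3469937926)/364 ≈ 161.83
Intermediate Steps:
G(t, x) = 6 + 5*x (G(t, x) = 5*x + 6 = 6 + 5*x)
v(u) = -19/(2*u*(15 + u)) (v(u) = (6 + 5*(-5))/(((u + 15)*(u + u))) = (6 - 25)/(((15 + u)*(2*u))) = -19*1/(2*u*(15 + u)) = -19/(2*u*(15 + u)))
T(k) = 3 + 19/(2*k*(15 + k)) (T(k) = 3 - (-19)/(2*k*(15 + k)) = 3 + 19/(2*k*(15 + k)))
sqrt(m + T(76)) = sqrt(26186 + (1/2)*(19 + 6*76*(15 + 76))/(76*(15 + 76))) = sqrt(26186 + (1/2)*(1/76)*(19 + 6*76*91)/91) = sqrt(26186 + (1/2)*(1/76)*(1/91)*(19 + 41496)) = sqrt(26186 + (1/2)*(1/76)*(1/91)*41515) = sqrt(26186 + 2185/728) = sqrt(19065593/728) = sqrt(3469937926)/364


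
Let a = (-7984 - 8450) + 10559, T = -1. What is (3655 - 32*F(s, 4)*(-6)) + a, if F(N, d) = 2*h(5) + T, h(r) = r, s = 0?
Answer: -492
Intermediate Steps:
F(N, d) = 9 (F(N, d) = 2*5 - 1 = 10 - 1 = 9)
a = -5875 (a = -16434 + 10559 = -5875)
(3655 - 32*F(s, 4)*(-6)) + a = (3655 - 32*9*(-6)) - 5875 = (3655 - 288*(-6)) - 5875 = (3655 + 1728) - 5875 = 5383 - 5875 = -492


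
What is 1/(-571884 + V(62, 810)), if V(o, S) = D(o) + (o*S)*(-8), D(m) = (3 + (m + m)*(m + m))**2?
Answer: 1/235539997 ≈ 4.2456e-9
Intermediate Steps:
D(m) = (3 + 4*m**2)**2 (D(m) = (3 + (2*m)*(2*m))**2 = (3 + 4*m**2)**2)
V(o, S) = (3 + 4*o**2)**2 - 8*S*o (V(o, S) = (3 + 4*o**2)**2 + (o*S)*(-8) = (3 + 4*o**2)**2 + (S*o)*(-8) = (3 + 4*o**2)**2 - 8*S*o)
1/(-571884 + V(62, 810)) = 1/(-571884 + ((3 + 4*62**2)**2 - 8*810*62)) = 1/(-571884 + ((3 + 4*3844)**2 - 401760)) = 1/(-571884 + ((3 + 15376)**2 - 401760)) = 1/(-571884 + (15379**2 - 401760)) = 1/(-571884 + (236513641 - 401760)) = 1/(-571884 + 236111881) = 1/235539997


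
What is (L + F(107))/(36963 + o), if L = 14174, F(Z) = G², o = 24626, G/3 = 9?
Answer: 14903/61589 ≈ 0.24198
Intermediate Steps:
G = 27 (G = 3*9 = 27)
F(Z) = 729 (F(Z) = 27² = 729)
(L + F(107))/(36963 + o) = (14174 + 729)/(36963 + 24626) = 14903/61589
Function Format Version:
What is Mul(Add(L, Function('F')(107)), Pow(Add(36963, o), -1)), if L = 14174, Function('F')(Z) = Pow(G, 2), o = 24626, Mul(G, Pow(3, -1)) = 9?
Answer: Rational(14903, 61589) ≈ 0.24198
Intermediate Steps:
G = 27 (G = Mul(3, 9) = 27)
Function('F')(Z) = 729 (Function('F')(Z) = Pow(27, 2) = 729)
Mul(Add(L, Function('F')(107)), Pow(Add(36963, o), -1)) = Mul(Add(14174, 729), Pow(Add(36963, 24626), -1)) = Mul(14903, Pow(61589, -1)) = Mul(14903, Rational(1, 61589)) = Rational(14903, 61589)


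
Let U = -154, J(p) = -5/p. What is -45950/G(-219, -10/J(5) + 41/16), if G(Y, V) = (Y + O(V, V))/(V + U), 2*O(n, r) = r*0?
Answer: -712225/24 ≈ -29676.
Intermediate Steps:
O(n, r) = 0 (O(n, r) = (r*0)/2 = (1/2)*0 = 0)
G(Y, V) = Y/(-154 + V) (G(Y, V) = (Y + 0)/(V - 154) = Y/(-154 + V))
-45950/G(-219, -10/J(5) + 41/16) = -45950/((-219/(-154 + (-10*(-1/1) + 41/16)))) = -45950/((-219/(-154 + (-10/((-5*1/5)) + 41*(1/16))))) = -45950/((-219/(-154 + (-10/(-1) + 41/16)))) = -45950/((-219/(-154 + (-10*(-1) + 41/16)))) = -45950/((-219/(-154 + (10 + 41/16)))) = -45950/((-219/(-154 + 201/16))) = -45950/((-219/(-2263/16))) = -45950/((-219*(-16/2263))) = -45950/48/31 = -45950*31/48 = -712225/24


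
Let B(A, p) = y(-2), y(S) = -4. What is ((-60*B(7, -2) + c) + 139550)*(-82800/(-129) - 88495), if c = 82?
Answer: -528392356320/43 ≈ -1.2288e+10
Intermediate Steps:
B(A, p) = -4
((-60*B(7, -2) + c) + 139550)*(-82800/(-129) - 88495) = ((-60*(-4) + 82) + 139550)*(-82800/(-129) - 88495) = ((240 + 82) + 139550)*(-82800*(-1)/129 - 88495) = (322 + 139550)*(-690*(-40/43) - 88495) = 139872*(27600/43 - 88495) = 139872*(-3777685/43) = -528392356320/43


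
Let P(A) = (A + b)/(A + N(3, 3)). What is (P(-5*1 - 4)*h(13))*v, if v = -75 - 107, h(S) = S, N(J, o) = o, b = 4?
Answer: -5915/3 ≈ -1971.7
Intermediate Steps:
v = -182
P(A) = (4 + A)/(3 + A) (P(A) = (A + 4)/(A + 3) = (4 + A)/(3 + A))
(P(-5*1 - 4)*h(13))*v = (((4 + (-5*1 - 4))/(3 + (-5*1 - 4)))*13)*(-182) = (((4 + (-5 - 4))/(3 + (-5 - 4)))*13)*(-182) = (((4 - 9)/(3 - 9))*13)*(-182) = ((-5/(-6))*13)*(-182) = (-⅙*(-5)*13)*(-182) = ((⅚)*13)*(-182) = (65/6)*(-182) = -5915/3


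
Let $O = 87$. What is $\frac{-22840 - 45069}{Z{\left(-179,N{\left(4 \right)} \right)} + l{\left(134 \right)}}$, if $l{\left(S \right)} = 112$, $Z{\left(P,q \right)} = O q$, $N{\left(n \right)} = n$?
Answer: $- \frac{67909}{460} \approx -147.63$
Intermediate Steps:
$Z{\left(P,q \right)} = 87 q$
$\frac{-22840 - 45069}{Z{\left(-179,N{\left(4 \right)} \right)} + l{\left(134 \right)}} = \frac{-22840 - 45069}{87 \cdot 4 + 112} = - \frac{67909}{348 + 112} = - \frac{67909}{460}$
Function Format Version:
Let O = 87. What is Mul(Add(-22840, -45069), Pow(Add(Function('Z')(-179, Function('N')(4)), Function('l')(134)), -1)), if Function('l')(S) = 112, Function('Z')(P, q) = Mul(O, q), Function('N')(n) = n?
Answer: Rational(-67909, 460) ≈ -147.63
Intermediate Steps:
Function('Z')(P, q) = Mul(87, q)
Mul(Add(-22840, -45069), Pow(Add(Function('Z')(-179, Function('N')(4)), Function('l')(134)), -1)) = Mul(Add(-22840, -45069), Pow(Add(Mul(87, 4), 112), -1)) = Mul(-67909, Pow(Add(348, 112), -1)) = Mul(-67909, Pow(460, -1)) = Mul(-67909, Rational(1, 460)) = Rational(-67909, 460)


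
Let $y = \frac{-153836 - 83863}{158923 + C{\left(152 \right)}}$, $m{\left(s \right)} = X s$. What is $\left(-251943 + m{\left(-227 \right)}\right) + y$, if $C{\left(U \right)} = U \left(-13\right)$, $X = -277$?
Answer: $- \frac{605576843}{3203} \approx -1.8907 \cdot 10^{5}$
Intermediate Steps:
$C{\left(U \right)} = - 13 U$
$m{\left(s \right)} = - 277 s$
$y = - \frac{4851}{3203}$ ($y = \frac{-153836 - 83863}{158923 - 1976} = - \frac{237699}{158923 - 1976} = - \frac{237699}{156947} = \left(-237699\right) \frac{1}{156947} = - \frac{4851}{3203} \approx -1.5145$)
$\left(-251943 + m{\left(-227 \right)}\right) + y = \left(-251943 - -62879\right) - \frac{4851}{3203} = \left(-251943 + 62879\right) - \frac{4851}{3203} = -189064 - \frac{4851}{3203} = - \frac{605576843}{3203}$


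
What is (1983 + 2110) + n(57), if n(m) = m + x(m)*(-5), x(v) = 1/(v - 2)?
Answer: 45649/11 ≈ 4149.9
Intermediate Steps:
x(v) = 1/(-2 + v)
n(m) = m - 5/(-2 + m)
(1983 + 2110) + n(57) = (1983 + 2110) + (-5 + 57*(-2 + 57))/(-2 + 57) = 4093 + (-5 + 57*55)/55 = 4093 + (-5 + 3135)/55 = 4093 + (1/55)*3130 = 4093 + 626/11 = 45649/11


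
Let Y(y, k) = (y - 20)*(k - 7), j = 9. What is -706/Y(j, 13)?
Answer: 353/33 ≈ 10.697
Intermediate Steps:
Y(y, k) = (-20 + y)*(-7 + k)
-706/Y(j, 13) = -706/(140 - 20*13 - 7*9 + 13*9) = -706/(140 - 260 - 63 + 117) = -706/(-66) = -706*(-1/66) = 353/33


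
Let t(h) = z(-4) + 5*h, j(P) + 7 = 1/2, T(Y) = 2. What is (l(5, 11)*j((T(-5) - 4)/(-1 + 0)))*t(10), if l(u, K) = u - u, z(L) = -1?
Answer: 0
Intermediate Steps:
l(u, K) = 0
j(P) = -13/2 (j(P) = -7 + 1/2 = -7 + ½ = -13/2)
t(h) = -1 + 5*h
(l(5, 11)*j((T(-5) - 4)/(-1 + 0)))*t(10) = (0*(-13/2))*(-1 + 5*10) = 0*(-1 + 50) = 0*49 = 0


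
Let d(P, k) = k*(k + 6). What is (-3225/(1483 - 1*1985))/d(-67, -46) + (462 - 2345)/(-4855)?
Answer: 350989363/896893280 ≈ 0.39134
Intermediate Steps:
d(P, k) = k*(6 + k)
(-3225/(1483 - 1*1985))/d(-67, -46) + (462 - 2345)/(-4855) = (-3225/(1483 - 1*1985))/((-46*(6 - 46))) + (462 - 2345)/(-4855) = (-3225/(1483 - 1985))/((-46*(-40))) - 1883*(-1/4855) = -3225/(-502)/1840 + 1883/4855 = -3225*(-1/502)*(1/1840) + 1883/4855 = (3225/502)*(1/1840) + 1883/4855 = 645/184736 + 1883/4855 = 350989363/896893280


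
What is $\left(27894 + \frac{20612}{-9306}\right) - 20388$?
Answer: $\frac{34915112}{4653} \approx 7503.8$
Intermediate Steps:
$\left(27894 + \frac{20612}{-9306}\right) - 20388 = \left(27894 + 20612 \left(- \frac{1}{9306}\right)\right) - 20388 = \left(27894 - \frac{10306}{4653}\right) - 20388 = \frac{129780476}{4653} - 20388 = \frac{34915112}{4653}$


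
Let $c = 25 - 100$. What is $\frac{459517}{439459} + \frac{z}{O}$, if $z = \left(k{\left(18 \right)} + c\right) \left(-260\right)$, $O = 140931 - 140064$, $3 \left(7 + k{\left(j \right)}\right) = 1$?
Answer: $\frac{29188742017}{1143032859} \approx 25.536$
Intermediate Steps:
$c = -75$
$k{\left(j \right)} = - \frac{20}{3}$ ($k{\left(j \right)} = -7 + \frac{1}{3} \cdot 1 = -7 + \frac{1}{3} = - \frac{20}{3}$)
$O = 867$
$z = \frac{63700}{3}$ ($z = \left(- \frac{20}{3} - 75\right) \left(-260\right) = \left(- \frac{245}{3}\right) \left(-260\right) = \frac{63700}{3} \approx 21233.0$)
$\frac{459517}{439459} + \frac{z}{O} = \frac{459517}{439459} + \frac{63700}{3 \cdot 867} = 459517 \cdot \frac{1}{439459} + \frac{63700}{3} \cdot \frac{1}{867} = \frac{459517}{439459} + \frac{63700}{2601} = \frac{29188742017}{1143032859}$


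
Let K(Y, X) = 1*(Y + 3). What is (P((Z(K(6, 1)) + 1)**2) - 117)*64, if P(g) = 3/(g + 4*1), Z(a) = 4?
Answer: -216960/29 ≈ -7481.4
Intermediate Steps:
K(Y, X) = 3 + Y (K(Y, X) = 1*(3 + Y) = 3 + Y)
P(g) = 3/(4 + g) (P(g) = 3/(g + 4) = 3/(4 + g))
(P((Z(K(6, 1)) + 1)**2) - 117)*64 = (3/(4 + (4 + 1)**2) - 117)*64 = (3/(4 + 5**2) - 117)*64 = (3/(4 + 25) - 117)*64 = (3/29 - 117)*64 = -3390/29*64 = -216960/29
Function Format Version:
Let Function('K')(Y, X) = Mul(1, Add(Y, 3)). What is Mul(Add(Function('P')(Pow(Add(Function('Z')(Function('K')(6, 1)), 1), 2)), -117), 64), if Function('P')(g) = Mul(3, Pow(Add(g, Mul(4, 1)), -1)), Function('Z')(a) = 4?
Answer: Rational(-216960, 29) ≈ -7481.4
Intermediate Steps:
Function('K')(Y, X) = Add(3, Y) (Function('K')(Y, X) = Mul(1, Add(3, Y)) = Add(3, Y))
Function('P')(g) = Mul(3, Pow(Add(4, g), -1)) (Function('P')(g) = Mul(3, Pow(Add(g, 4), -1)) = Mul(3, Pow(Add(4, g), -1)))
Mul(Add(Function('P')(Pow(Add(Function('Z')(Function('K')(6, 1)), 1), 2)), -117), 64) = Mul(Add(Mul(3, Pow(Add(4, Pow(Add(4, 1), 2)), -1)), -117), 64) = Mul(Add(Mul(3, Pow(Add(4, Pow(5, 2)), -1)), -117), 64) = Mul(Add(Mul(3, Pow(Add(4, 25), -1)), -117), 64) = Mul(Add(Mul(3, Pow(29, -1)), -117), 64) = Mul(Add(Mul(3, Rational(1, 29)), -117), 64) = Mul(Add(Rational(3, 29), -117), 64) = Mul(Rational(-3390, 29), 64) = Rational(-216960, 29)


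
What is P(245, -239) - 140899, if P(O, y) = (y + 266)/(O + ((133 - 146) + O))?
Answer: -7467644/53 ≈ -1.4090e+5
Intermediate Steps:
P(O, y) = (266 + y)/(-13 + 2*O) (P(O, y) = (266 + y)/(O + (-13 + O)) = (266 + y)/(-13 + 2*O))
P(245, -239) - 140899 = (266 - 239)/(-13 + 2*245) - 140899 = 27/(-13 + 490) - 140899 = 27/477 - 140899 = (1/477)*27 - 140899 = 3/53 - 140899 = -7467644/53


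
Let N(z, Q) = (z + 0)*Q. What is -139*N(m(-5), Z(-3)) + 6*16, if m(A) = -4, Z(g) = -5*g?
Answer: 8436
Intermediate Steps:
N(z, Q) = Q*z (N(z, Q) = z*Q = Q*z)
-139*N(m(-5), Z(-3)) + 6*16 = -139*(-5*(-3))*(-4) + 6*16 = -2085*(-4) + 96 = -139*(-60) + 96 = 8340 + 96 = 8436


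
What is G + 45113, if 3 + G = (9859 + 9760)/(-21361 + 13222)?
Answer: 367130671/8139 ≈ 45108.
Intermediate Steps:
G = -44036/8139 (G = -3 + (9859 + 9760)/(-21361 + 13222) = -3 + 19619/(-8139) = -3 + 19619*(-1/8139) = -3 - 19619/8139 = -44036/8139 ≈ -5.4105)
G + 45113 = -44036/8139 + 45113 = 367130671/8139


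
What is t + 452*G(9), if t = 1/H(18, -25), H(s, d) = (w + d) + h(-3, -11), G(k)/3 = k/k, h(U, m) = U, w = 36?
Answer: 10849/8 ≈ 1356.1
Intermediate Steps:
G(k) = 3 (G(k) = 3*(k/k) = 3*1 = 3)
H(s, d) = 33 + d (H(s, d) = (36 + d) - 3 = 33 + d)
t = ⅛ (t = 1/(33 - 25) = 1/8 = ⅛ ≈ 0.12500)
t + 452*G(9) = ⅛ + 452*3 = ⅛ + 1356 = 10849/8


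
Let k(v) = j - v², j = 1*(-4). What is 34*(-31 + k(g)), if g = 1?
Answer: -1224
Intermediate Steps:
j = -4
k(v) = -4 - v²
34*(-31 + k(g)) = 34*(-31 + (-4 - 1*1²)) = 34*(-31 + (-4 - 1*1)) = 34*(-31 + (-4 - 1)) = 34*(-31 - 5) = 34*(-36) = -1224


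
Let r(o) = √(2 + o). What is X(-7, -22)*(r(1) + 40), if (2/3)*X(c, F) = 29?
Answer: 1740 + 87*√3/2 ≈ 1815.3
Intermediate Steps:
X(c, F) = 87/2 (X(c, F) = (3/2)*29 = 87/2)
X(-7, -22)*(r(1) + 40) = 87*(√(2 + 1) + 40)/2 = 87*(√3 + 40)/2 = 87*(40 + √3)/2 = 1740 + 87*√3/2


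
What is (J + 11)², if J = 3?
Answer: 196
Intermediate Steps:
(J + 11)² = (3 + 11)² = 14² = 196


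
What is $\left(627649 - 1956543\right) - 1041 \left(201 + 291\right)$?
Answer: $-1841066$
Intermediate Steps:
$\left(627649 - 1956543\right) - 1041 \left(201 + 291\right) = -1328894 - 512172 = -1841066$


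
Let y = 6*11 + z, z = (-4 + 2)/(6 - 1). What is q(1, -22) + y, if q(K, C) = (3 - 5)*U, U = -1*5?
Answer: 378/5 ≈ 75.600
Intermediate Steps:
U = -5
z = -2/5 ≈ -0.40000
q(K, C) = 10 (q(K, C) = (3 - 5)*(-5) = -2*(-5) = 10)
y = 328/5 (y = 6*11 - 2/5 = 66 - 2/5 = 328/5 ≈ 65.600)
q(1, -22) + y = 10 + 328/5 = 378/5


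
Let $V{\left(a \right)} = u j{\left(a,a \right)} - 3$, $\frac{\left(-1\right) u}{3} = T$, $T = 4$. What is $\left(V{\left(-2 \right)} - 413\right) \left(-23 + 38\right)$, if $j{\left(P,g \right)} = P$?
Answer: $-5880$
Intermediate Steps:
$u = -12$ ($u = \left(-3\right) 4 = -12$)
$V{\left(a \right)} = -3 - 12 a$ ($V{\left(a \right)} = - 12 a - 3 = -3 - 12 a$)
$\left(V{\left(-2 \right)} - 413\right) \left(-23 + 38\right) = \left(\left(-3 - -24\right) - 413\right) \left(-23 + 38\right) = \left(\left(-3 + 24\right) - 413\right) 15 = \left(21 - 413\right) 15 = \left(-392\right) 15 = -5880$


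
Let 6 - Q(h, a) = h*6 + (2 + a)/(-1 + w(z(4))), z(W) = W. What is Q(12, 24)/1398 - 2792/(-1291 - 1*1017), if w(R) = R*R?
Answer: 7025414/6049845 ≈ 1.1613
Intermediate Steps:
w(R) = R²
Q(h, a) = 88/15 - 6*h - a/15 (Q(h, a) = 6 - (h*6 + (2 + a)/(-1 + 4²)) = 6 - (6*h + (2 + a)/(-1 + 16)) = 6 - (6*h + (2 + a)/15) = 6 - (6*h + (2 + a)*(1/15)) = 6 - (6*h + (2/15 + a/15)) = 6 - (2/15 + 6*h + a/15) = 6 + (-2/15 - 6*h - a/15) = 88/15 - 6*h - a/15)
Q(12, 24)/1398 - 2792/(-1291 - 1*1017) = (88/15 - 6*12 - 1/15*24)/1398 - 2792/(-1291 - 1*1017) = (88/15 - 72 - 8/5)*(1/1398) - 2792/(-1291 - 1017) = -1016/15*1/1398 - 2792/(-2308) = -508/10485 - 2792*(-1/2308) = -508/10485 + 698/577 = 7025414/6049845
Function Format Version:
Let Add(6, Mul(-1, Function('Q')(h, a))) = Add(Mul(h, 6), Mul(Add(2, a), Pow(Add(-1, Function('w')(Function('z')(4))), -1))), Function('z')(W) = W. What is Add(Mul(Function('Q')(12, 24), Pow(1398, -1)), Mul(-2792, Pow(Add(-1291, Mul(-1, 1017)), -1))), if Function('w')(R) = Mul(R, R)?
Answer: Rational(7025414, 6049845) ≈ 1.1613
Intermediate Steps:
Function('w')(R) = Pow(R, 2)
Function('Q')(h, a) = Add(Rational(88, 15), Mul(-6, h), Mul(Rational(-1, 15), a)) (Function('Q')(h, a) = Add(6, Mul(-1, Add(Mul(h, 6), Mul(Add(2, a), Pow(Add(-1, Pow(4, 2)), -1))))) = Add(6, Mul(-1, Add(Mul(6, h), Mul(Add(2, a), Pow(Add(-1, 16), -1))))) = Add(6, Mul(-1, Add(Mul(6, h), Mul(Add(2, a), Pow(15, -1))))) = Add(6, Mul(-1, Add(Mul(6, h), Mul(Add(2, a), Rational(1, 15))))) = Add(6, Mul(-1, Add(Mul(6, h), Add(Rational(2, 15), Mul(Rational(1, 15), a))))) = Add(6, Mul(-1, Add(Rational(2, 15), Mul(6, h), Mul(Rational(1, 15), a)))) = Add(6, Add(Rational(-2, 15), Mul(-6, h), Mul(Rational(-1, 15), a))) = Add(Rational(88, 15), Mul(-6, h), Mul(Rational(-1, 15), a)))
Add(Mul(Function('Q')(12, 24), Pow(1398, -1)), Mul(-2792, Pow(Add(-1291, Mul(-1, 1017)), -1))) = Add(Mul(Add(Rational(88, 15), Mul(-6, 12), Mul(Rational(-1, 15), 24)), Pow(1398, -1)), Mul(-2792, Pow(Add(-1291, Mul(-1, 1017)), -1))) = Add(Mul(Add(Rational(88, 15), -72, Rational(-8, 5)), Rational(1, 1398)), Mul(-2792, Pow(Add(-1291, -1017), -1))) = Add(Mul(Rational(-1016, 15), Rational(1, 1398)), Mul(-2792, Pow(-2308, -1))) = Add(Rational(-508, 10485), Mul(-2792, Rational(-1, 2308))) = Add(Rational(-508, 10485), Rational(698, 577)) = Rational(7025414, 6049845)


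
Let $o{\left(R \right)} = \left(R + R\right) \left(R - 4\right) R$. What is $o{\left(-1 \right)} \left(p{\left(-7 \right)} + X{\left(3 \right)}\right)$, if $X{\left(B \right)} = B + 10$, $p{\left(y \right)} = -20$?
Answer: $70$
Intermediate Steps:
$X{\left(B \right)} = 10 + B$
$o{\left(R \right)} = 2 R^{2} \left(-4 + R\right)$ ($o{\left(R \right)} = 2 R \left(-4 + R\right) R = 2 R^{2} \left(-4 + R\right)$)
$o{\left(-1 \right)} \left(p{\left(-7 \right)} + X{\left(3 \right)}\right) = 2 \left(-1\right)^{2} \left(-4 - 1\right) \left(-20 + \left(10 + 3\right)\right) = 2 \cdot 1 \left(-5\right) \left(-20 + 13\right) = \left(-10\right) \left(-7\right) = 70$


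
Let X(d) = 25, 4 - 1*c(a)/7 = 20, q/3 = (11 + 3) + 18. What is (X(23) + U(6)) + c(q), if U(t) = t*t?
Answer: -51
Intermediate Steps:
q = 96 (q = 3*((11 + 3) + 18) = 3*(14 + 18) = 3*32 = 96)
c(a) = -112 (c(a) = 28 - 7*20 = 28 - 140 = -112)
U(t) = t²
(X(23) + U(6)) + c(q) = (25 + 6²) - 112 = (25 + 36) - 112 = 61 - 112 = -51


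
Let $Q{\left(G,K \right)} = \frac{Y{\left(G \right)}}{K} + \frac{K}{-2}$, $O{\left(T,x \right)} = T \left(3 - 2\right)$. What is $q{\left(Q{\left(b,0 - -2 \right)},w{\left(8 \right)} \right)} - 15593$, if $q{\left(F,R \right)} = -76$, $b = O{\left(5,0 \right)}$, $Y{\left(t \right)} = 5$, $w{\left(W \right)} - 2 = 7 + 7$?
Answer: $-15669$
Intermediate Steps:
$w{\left(W \right)} = 16$ ($w{\left(W \right)} = 2 + \left(7 + 7\right) = 2 + 14 = 16$)
$O{\left(T,x \right)} = T$ ($O{\left(T,x \right)} = T 1 = T$)
$b = 5$
$Q{\left(G,K \right)} = \frac{5}{K} - \frac{K}{2}$ ($Q{\left(G,K \right)} = \frac{5}{K} + \frac{K}{-2} = \frac{5}{K} + K \left(- \frac{1}{2}\right) = \frac{5}{K} - \frac{K}{2}$)
$q{\left(Q{\left(b,0 - -2 \right)},w{\left(8 \right)} \right)} - 15593 = -76 - 15593 = -15669$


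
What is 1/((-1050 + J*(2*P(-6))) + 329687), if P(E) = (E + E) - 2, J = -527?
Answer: 1/343393 ≈ 2.9121e-6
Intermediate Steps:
P(E) = -2 + 2*E (P(E) = 2*E - 2 = -2 + 2*E)
1/((-1050 + J*(2*P(-6))) + 329687) = 1/((-1050 - 1054*(-2 + 2*(-6))) + 329687) = 1/((-1050 - 1054*(-2 - 12)) + 329687) = 1/((-1050 - 1054*(-14)) + 329687) = 1/((-1050 - 527*(-28)) + 329687) = 1/((-1050 + 14756) + 329687) = 1/(13706 + 329687) = 1/343393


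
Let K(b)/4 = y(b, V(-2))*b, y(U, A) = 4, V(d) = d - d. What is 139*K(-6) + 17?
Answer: -13327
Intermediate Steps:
V(d) = 0
K(b) = 16*b (K(b) = 4*(4*b) = 16*b)
139*K(-6) + 17 = 139*(16*(-6)) + 17 = 139*(-96) + 17 = -13344 + 17 = -13327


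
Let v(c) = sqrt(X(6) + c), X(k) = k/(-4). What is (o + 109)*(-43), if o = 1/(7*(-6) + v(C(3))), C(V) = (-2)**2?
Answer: -16508689/3523 + 43*sqrt(10)/3523 ≈ -4685.9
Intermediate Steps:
X(k) = -k/4 (X(k) = k*(-1/4) = -k/4)
C(V) = 4
v(c) = sqrt(-3/2 + c) (v(c) = sqrt(-1/4*6 + c) = sqrt(-3/2 + c))
o = 1/(-42 + sqrt(10)/2) (o = 1/(7*(-6) + sqrt(-6 + 4*4)/2) = 1/(-42 + sqrt(-6 + 16)/2) = 1/(-42 + sqrt(10)/2) ≈ -0.024741)
(o + 109)*(-43) = ((-84/3523 - sqrt(10)/3523) + 109)*(-43) = (383923/3523 - sqrt(10)/3523)*(-43) = -16508689/3523 + 43*sqrt(10)/3523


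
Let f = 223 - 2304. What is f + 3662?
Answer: 1581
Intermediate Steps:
f = -2081
f + 3662 = -2081 + 3662 = 1581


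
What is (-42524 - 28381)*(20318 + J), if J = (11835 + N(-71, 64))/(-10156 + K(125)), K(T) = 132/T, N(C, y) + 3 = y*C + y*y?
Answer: -228576413260215/158671 ≈ -1.4406e+9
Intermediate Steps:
N(C, y) = -3 + y² + C*y (N(C, y) = -3 + (y*C + y*y) = -3 + (C*y + y²) = -3 + (y² + C*y) = -3 + y² + C*y)
J = -177875/158671 (J = (11835 + (-3 + 64² - 71*64))/(-10156 + 132/125) = (11835 + (-3 + 4096 - 4544))/(-10156 + 132*(1/125)) = (11835 - 451)/(-10156 + 132/125) = 11384/(-1269368/125) = 11384*(-125/1269368) = -177875/158671 ≈ -1.1210)
(-42524 - 28381)*(20318 + J) = (-42524 - 28381)*(20318 - 177875/158671) = -70905*3223699503/158671 = -228576413260215/158671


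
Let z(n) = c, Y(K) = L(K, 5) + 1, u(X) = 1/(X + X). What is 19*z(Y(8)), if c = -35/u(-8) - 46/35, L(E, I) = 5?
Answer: 371526/35 ≈ 10615.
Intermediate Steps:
u(X) = 1/(2*X)
Y(K) = 6 (Y(K) = 5 + 1 = 6)
c = 19554/35 (c = -35/((½)/(-8)) - 46/35 = -35/((½)*(-⅛)) - 46*1/35 = -35/(-1/16) - 46/35 = -35*(-16) - 46/35 = 560 - 46/35 = 19554/35 ≈ 558.69)
z(n) = 19554/35
19*z(Y(8)) = 19*(19554/35) = 371526/35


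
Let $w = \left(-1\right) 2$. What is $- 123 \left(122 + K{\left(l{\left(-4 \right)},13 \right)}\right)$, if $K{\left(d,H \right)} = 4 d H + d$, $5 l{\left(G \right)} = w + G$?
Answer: $- \frac{35916}{5} \approx -7183.2$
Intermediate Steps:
$w = -2$
$l{\left(G \right)} = - \frac{2}{5} + \frac{G}{5}$ ($l{\left(G \right)} = \frac{-2 + G}{5} = - \frac{2}{5} + \frac{G}{5}$)
$K{\left(d,H \right)} = d + 4 H d$ ($K{\left(d,H \right)} = 4 H d + d = d + 4 H d$)
$- 123 \left(122 + K{\left(l{\left(-4 \right)},13 \right)}\right) = - 123 \left(122 + \left(- \frac{2}{5} + \frac{1}{5} \left(-4\right)\right) \left(1 + 4 \cdot 13\right)\right) = - 123 \left(122 + \left(- \frac{2}{5} - \frac{4}{5}\right) \left(1 + 52\right)\right) = - 123 \left(122 - \frac{318}{5}\right) = \left(-123\right) \frac{292}{5} = - \frac{35916}{5}$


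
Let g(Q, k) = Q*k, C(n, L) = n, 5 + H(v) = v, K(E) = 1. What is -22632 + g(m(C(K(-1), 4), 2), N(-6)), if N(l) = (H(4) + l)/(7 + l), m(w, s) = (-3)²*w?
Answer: -22695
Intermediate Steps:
H(v) = -5 + v
m(w, s) = 9*w
N(l) = (-1 + l)/(7 + l) (N(l) = ((-5 + 4) + l)/(7 + l) = (-1 + l)/(7 + l))
-22632 + g(m(C(K(-1), 4), 2), N(-6)) = -22632 + (9*1)*((-1 - 6)/(7 - 6)) = -22632 + 9*(-7/1) = -22632 + 9*(1*(-7)) = -22632 + 9*(-7) = -22632 - 63 = -22695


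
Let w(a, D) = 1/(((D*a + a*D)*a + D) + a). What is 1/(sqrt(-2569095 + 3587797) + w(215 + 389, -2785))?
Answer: 2032027301/4206358033881823363727901 + 4129134952009344601*sqrt(1018702)/4206358033881823363727901 ≈ 0.00099078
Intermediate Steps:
w(a, D) = 1/(D + a + 2*D*a**2) (w(a, D) = 1/(((D*a + D*a)*a + D) + a) = 1/(((2*D*a)*a + D) + a) = 1/((2*D*a**2 + D) + a) = 1/((D + 2*D*a**2) + a) = 1/(D + a + 2*D*a**2))
1/(sqrt(-2569095 + 3587797) + w(215 + 389, -2785)) = 1/(sqrt(-2569095 + 3587797) + 1/(-2785 + (215 + 389) + 2*(-2785)*(215 + 389)**2)) = 1/(sqrt(1018702) + 1/(-2785 + 604 + 2*(-2785)*604**2)) = 1/(sqrt(1018702) + 1/(-2785 + 604 + 2*(-2785)*364816)) = 1/(sqrt(1018702) + 1/(-2785 + 604 - 2032025120)) = 1/(sqrt(1018702) + 1/(-2032027301)) = 1/(sqrt(1018702) - 1/2032027301) = 1/(-1/2032027301 + sqrt(1018702))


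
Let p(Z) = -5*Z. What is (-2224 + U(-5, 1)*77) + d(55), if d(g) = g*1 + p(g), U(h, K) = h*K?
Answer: -2829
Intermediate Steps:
U(h, K) = K*h
d(g) = -4*g (d(g) = g*1 - 5*g = g - 5*g = -4*g)
(-2224 + U(-5, 1)*77) + d(55) = (-2224 + (1*(-5))*77) - 4*55 = (-2224 - 5*77) - 220 = (-2224 - 385) - 220 = -2609 - 220 = -2829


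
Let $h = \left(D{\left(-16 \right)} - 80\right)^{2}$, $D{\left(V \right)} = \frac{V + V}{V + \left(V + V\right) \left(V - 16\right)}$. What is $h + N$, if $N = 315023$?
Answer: $\frac{1275748051}{3969} \approx 3.2143 \cdot 10^{5}$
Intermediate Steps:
$D{\left(V \right)} = \frac{2 V}{V + 2 V \left(-16 + V\right)}$
$h = \frac{25421764}{3969}$ ($h = \left(\frac{2}{-31 + 2 \left(-16\right)} - 80\right)^{2} = \left(\frac{2}{-31 - 32} - 80\right)^{2} = \left(\frac{2}{-63} - 80\right)^{2} = \left(2 \left(- \frac{1}{63}\right) - 80\right)^{2} = \left(- \frac{2}{63} - 80\right)^{2} = \left(- \frac{5042}{63}\right)^{2} = \frac{25421764}{3969} \approx 6405.1$)
$h + N = \frac{25421764}{3969} + 315023 = \frac{1275748051}{3969}$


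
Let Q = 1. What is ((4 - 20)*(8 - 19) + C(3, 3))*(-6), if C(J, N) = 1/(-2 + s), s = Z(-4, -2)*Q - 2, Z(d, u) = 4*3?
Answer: -4227/4 ≈ -1056.8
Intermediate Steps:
Z(d, u) = 12
s = 10 (s = 12*1 - 2 = 12 - 2 = 10)
C(J, N) = ⅛ (C(J, N) = 1/(-2 + 10) = 1/8 = ⅛)
((4 - 20)*(8 - 19) + C(3, 3))*(-6) = ((4 - 20)*(8 - 19) + ⅛)*(-6) = (-16*(-11) + ⅛)*(-6) = (176 + ⅛)*(-6) = (1409/8)*(-6) = -4227/4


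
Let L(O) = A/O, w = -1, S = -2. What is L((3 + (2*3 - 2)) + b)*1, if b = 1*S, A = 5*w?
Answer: -1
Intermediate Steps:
A = -5 (A = 5*(-1) = -5)
b = -2 (b = 1*(-2) = -2)
L(O) = -5/O
L((3 + (2*3 - 2)) + b)*1 = -5/((3 + (2*3 - 2)) - 2)*1 = -5/((3 + (6 - 2)) - 2)*1 = -5/((3 + 4) - 2)*1 = -5/(7 - 2)*1 = -5/5*1 = -5*⅕*1 = -1*1 = -1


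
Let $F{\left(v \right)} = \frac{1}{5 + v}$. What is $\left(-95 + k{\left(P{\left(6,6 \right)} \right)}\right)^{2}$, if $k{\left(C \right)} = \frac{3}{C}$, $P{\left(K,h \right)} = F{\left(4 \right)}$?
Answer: $4624$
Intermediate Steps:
$P{\left(K,h \right)} = \frac{1}{9}$ ($P{\left(K,h \right)} = \frac{1}{5 + 4} = \frac{1}{9}$)
$\left(-95 + k{\left(P{\left(6,6 \right)} \right)}\right)^{2} = \left(-95 + 3 \frac{1}{\frac{1}{9}}\right)^{2} = \left(-95 + 3 \cdot 9\right)^{2} = \left(-95 + 27\right)^{2} = \left(-68\right)^{2} = 4624$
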